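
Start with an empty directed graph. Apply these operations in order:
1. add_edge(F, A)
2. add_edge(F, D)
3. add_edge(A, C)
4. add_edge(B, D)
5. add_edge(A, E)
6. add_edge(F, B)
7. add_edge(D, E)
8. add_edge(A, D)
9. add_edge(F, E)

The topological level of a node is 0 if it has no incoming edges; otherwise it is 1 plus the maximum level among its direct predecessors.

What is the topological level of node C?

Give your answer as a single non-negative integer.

Answer: 2

Derivation:
Op 1: add_edge(F, A). Edges now: 1
Op 2: add_edge(F, D). Edges now: 2
Op 3: add_edge(A, C). Edges now: 3
Op 4: add_edge(B, D). Edges now: 4
Op 5: add_edge(A, E). Edges now: 5
Op 6: add_edge(F, B). Edges now: 6
Op 7: add_edge(D, E). Edges now: 7
Op 8: add_edge(A, D). Edges now: 8
Op 9: add_edge(F, E). Edges now: 9
Compute levels (Kahn BFS):
  sources (in-degree 0): F
  process F: level=0
    F->A: in-degree(A)=0, level(A)=1, enqueue
    F->B: in-degree(B)=0, level(B)=1, enqueue
    F->D: in-degree(D)=2, level(D)>=1
    F->E: in-degree(E)=2, level(E)>=1
  process A: level=1
    A->C: in-degree(C)=0, level(C)=2, enqueue
    A->D: in-degree(D)=1, level(D)>=2
    A->E: in-degree(E)=1, level(E)>=2
  process B: level=1
    B->D: in-degree(D)=0, level(D)=2, enqueue
  process C: level=2
  process D: level=2
    D->E: in-degree(E)=0, level(E)=3, enqueue
  process E: level=3
All levels: A:1, B:1, C:2, D:2, E:3, F:0
level(C) = 2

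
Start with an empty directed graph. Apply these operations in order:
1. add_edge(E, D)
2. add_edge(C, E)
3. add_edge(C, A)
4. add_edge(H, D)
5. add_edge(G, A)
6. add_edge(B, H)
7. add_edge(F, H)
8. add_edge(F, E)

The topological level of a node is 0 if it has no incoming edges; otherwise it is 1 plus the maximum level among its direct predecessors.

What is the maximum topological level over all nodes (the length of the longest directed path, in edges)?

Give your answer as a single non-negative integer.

Answer: 2

Derivation:
Op 1: add_edge(E, D). Edges now: 1
Op 2: add_edge(C, E). Edges now: 2
Op 3: add_edge(C, A). Edges now: 3
Op 4: add_edge(H, D). Edges now: 4
Op 5: add_edge(G, A). Edges now: 5
Op 6: add_edge(B, H). Edges now: 6
Op 7: add_edge(F, H). Edges now: 7
Op 8: add_edge(F, E). Edges now: 8
Compute levels (Kahn BFS):
  sources (in-degree 0): B, C, F, G
  process B: level=0
    B->H: in-degree(H)=1, level(H)>=1
  process C: level=0
    C->A: in-degree(A)=1, level(A)>=1
    C->E: in-degree(E)=1, level(E)>=1
  process F: level=0
    F->E: in-degree(E)=0, level(E)=1, enqueue
    F->H: in-degree(H)=0, level(H)=1, enqueue
  process G: level=0
    G->A: in-degree(A)=0, level(A)=1, enqueue
  process E: level=1
    E->D: in-degree(D)=1, level(D)>=2
  process H: level=1
    H->D: in-degree(D)=0, level(D)=2, enqueue
  process A: level=1
  process D: level=2
All levels: A:1, B:0, C:0, D:2, E:1, F:0, G:0, H:1
max level = 2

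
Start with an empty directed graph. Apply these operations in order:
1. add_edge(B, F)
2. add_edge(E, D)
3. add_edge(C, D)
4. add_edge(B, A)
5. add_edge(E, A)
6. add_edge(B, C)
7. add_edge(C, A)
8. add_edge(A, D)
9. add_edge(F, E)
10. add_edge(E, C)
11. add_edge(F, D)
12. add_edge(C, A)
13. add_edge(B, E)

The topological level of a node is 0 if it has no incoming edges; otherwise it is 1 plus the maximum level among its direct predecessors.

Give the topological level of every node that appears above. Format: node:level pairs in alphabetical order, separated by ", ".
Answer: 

Op 1: add_edge(B, F). Edges now: 1
Op 2: add_edge(E, D). Edges now: 2
Op 3: add_edge(C, D). Edges now: 3
Op 4: add_edge(B, A). Edges now: 4
Op 5: add_edge(E, A). Edges now: 5
Op 6: add_edge(B, C). Edges now: 6
Op 7: add_edge(C, A). Edges now: 7
Op 8: add_edge(A, D). Edges now: 8
Op 9: add_edge(F, E). Edges now: 9
Op 10: add_edge(E, C). Edges now: 10
Op 11: add_edge(F, D). Edges now: 11
Op 12: add_edge(C, A) (duplicate, no change). Edges now: 11
Op 13: add_edge(B, E). Edges now: 12
Compute levels (Kahn BFS):
  sources (in-degree 0): B
  process B: level=0
    B->A: in-degree(A)=2, level(A)>=1
    B->C: in-degree(C)=1, level(C)>=1
    B->E: in-degree(E)=1, level(E)>=1
    B->F: in-degree(F)=0, level(F)=1, enqueue
  process F: level=1
    F->D: in-degree(D)=3, level(D)>=2
    F->E: in-degree(E)=0, level(E)=2, enqueue
  process E: level=2
    E->A: in-degree(A)=1, level(A)>=3
    E->C: in-degree(C)=0, level(C)=3, enqueue
    E->D: in-degree(D)=2, level(D)>=3
  process C: level=3
    C->A: in-degree(A)=0, level(A)=4, enqueue
    C->D: in-degree(D)=1, level(D)>=4
  process A: level=4
    A->D: in-degree(D)=0, level(D)=5, enqueue
  process D: level=5
All levels: A:4, B:0, C:3, D:5, E:2, F:1

Answer: A:4, B:0, C:3, D:5, E:2, F:1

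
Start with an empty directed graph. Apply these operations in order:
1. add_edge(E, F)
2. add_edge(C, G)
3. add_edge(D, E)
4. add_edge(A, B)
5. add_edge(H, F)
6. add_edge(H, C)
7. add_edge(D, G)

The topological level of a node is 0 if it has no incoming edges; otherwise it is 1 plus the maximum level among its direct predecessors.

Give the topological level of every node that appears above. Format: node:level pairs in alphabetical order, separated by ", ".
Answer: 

Op 1: add_edge(E, F). Edges now: 1
Op 2: add_edge(C, G). Edges now: 2
Op 3: add_edge(D, E). Edges now: 3
Op 4: add_edge(A, B). Edges now: 4
Op 5: add_edge(H, F). Edges now: 5
Op 6: add_edge(H, C). Edges now: 6
Op 7: add_edge(D, G). Edges now: 7
Compute levels (Kahn BFS):
  sources (in-degree 0): A, D, H
  process A: level=0
    A->B: in-degree(B)=0, level(B)=1, enqueue
  process D: level=0
    D->E: in-degree(E)=0, level(E)=1, enqueue
    D->G: in-degree(G)=1, level(G)>=1
  process H: level=0
    H->C: in-degree(C)=0, level(C)=1, enqueue
    H->F: in-degree(F)=1, level(F)>=1
  process B: level=1
  process E: level=1
    E->F: in-degree(F)=0, level(F)=2, enqueue
  process C: level=1
    C->G: in-degree(G)=0, level(G)=2, enqueue
  process F: level=2
  process G: level=2
All levels: A:0, B:1, C:1, D:0, E:1, F:2, G:2, H:0

Answer: A:0, B:1, C:1, D:0, E:1, F:2, G:2, H:0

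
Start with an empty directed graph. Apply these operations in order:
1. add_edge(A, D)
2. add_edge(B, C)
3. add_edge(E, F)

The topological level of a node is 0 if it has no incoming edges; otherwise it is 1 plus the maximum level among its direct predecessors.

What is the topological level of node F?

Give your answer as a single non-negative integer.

Op 1: add_edge(A, D). Edges now: 1
Op 2: add_edge(B, C). Edges now: 2
Op 3: add_edge(E, F). Edges now: 3
Compute levels (Kahn BFS):
  sources (in-degree 0): A, B, E
  process A: level=0
    A->D: in-degree(D)=0, level(D)=1, enqueue
  process B: level=0
    B->C: in-degree(C)=0, level(C)=1, enqueue
  process E: level=0
    E->F: in-degree(F)=0, level(F)=1, enqueue
  process D: level=1
  process C: level=1
  process F: level=1
All levels: A:0, B:0, C:1, D:1, E:0, F:1
level(F) = 1

Answer: 1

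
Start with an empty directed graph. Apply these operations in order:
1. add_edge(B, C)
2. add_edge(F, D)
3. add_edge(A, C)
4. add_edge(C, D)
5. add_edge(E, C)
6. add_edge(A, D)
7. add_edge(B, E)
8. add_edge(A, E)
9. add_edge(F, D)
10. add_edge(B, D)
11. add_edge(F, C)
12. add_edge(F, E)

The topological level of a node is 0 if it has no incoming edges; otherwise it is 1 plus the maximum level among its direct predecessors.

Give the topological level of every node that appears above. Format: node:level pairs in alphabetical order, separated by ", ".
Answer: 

Op 1: add_edge(B, C). Edges now: 1
Op 2: add_edge(F, D). Edges now: 2
Op 3: add_edge(A, C). Edges now: 3
Op 4: add_edge(C, D). Edges now: 4
Op 5: add_edge(E, C). Edges now: 5
Op 6: add_edge(A, D). Edges now: 6
Op 7: add_edge(B, E). Edges now: 7
Op 8: add_edge(A, E). Edges now: 8
Op 9: add_edge(F, D) (duplicate, no change). Edges now: 8
Op 10: add_edge(B, D). Edges now: 9
Op 11: add_edge(F, C). Edges now: 10
Op 12: add_edge(F, E). Edges now: 11
Compute levels (Kahn BFS):
  sources (in-degree 0): A, B, F
  process A: level=0
    A->C: in-degree(C)=3, level(C)>=1
    A->D: in-degree(D)=3, level(D)>=1
    A->E: in-degree(E)=2, level(E)>=1
  process B: level=0
    B->C: in-degree(C)=2, level(C)>=1
    B->D: in-degree(D)=2, level(D)>=1
    B->E: in-degree(E)=1, level(E)>=1
  process F: level=0
    F->C: in-degree(C)=1, level(C)>=1
    F->D: in-degree(D)=1, level(D)>=1
    F->E: in-degree(E)=0, level(E)=1, enqueue
  process E: level=1
    E->C: in-degree(C)=0, level(C)=2, enqueue
  process C: level=2
    C->D: in-degree(D)=0, level(D)=3, enqueue
  process D: level=3
All levels: A:0, B:0, C:2, D:3, E:1, F:0

Answer: A:0, B:0, C:2, D:3, E:1, F:0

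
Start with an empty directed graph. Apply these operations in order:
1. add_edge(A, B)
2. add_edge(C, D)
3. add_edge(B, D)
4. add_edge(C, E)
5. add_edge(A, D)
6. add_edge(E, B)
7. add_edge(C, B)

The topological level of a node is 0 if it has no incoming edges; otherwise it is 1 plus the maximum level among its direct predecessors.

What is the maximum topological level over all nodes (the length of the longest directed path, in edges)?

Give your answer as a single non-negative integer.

Op 1: add_edge(A, B). Edges now: 1
Op 2: add_edge(C, D). Edges now: 2
Op 3: add_edge(B, D). Edges now: 3
Op 4: add_edge(C, E). Edges now: 4
Op 5: add_edge(A, D). Edges now: 5
Op 6: add_edge(E, B). Edges now: 6
Op 7: add_edge(C, B). Edges now: 7
Compute levels (Kahn BFS):
  sources (in-degree 0): A, C
  process A: level=0
    A->B: in-degree(B)=2, level(B)>=1
    A->D: in-degree(D)=2, level(D)>=1
  process C: level=0
    C->B: in-degree(B)=1, level(B)>=1
    C->D: in-degree(D)=1, level(D)>=1
    C->E: in-degree(E)=0, level(E)=1, enqueue
  process E: level=1
    E->B: in-degree(B)=0, level(B)=2, enqueue
  process B: level=2
    B->D: in-degree(D)=0, level(D)=3, enqueue
  process D: level=3
All levels: A:0, B:2, C:0, D:3, E:1
max level = 3

Answer: 3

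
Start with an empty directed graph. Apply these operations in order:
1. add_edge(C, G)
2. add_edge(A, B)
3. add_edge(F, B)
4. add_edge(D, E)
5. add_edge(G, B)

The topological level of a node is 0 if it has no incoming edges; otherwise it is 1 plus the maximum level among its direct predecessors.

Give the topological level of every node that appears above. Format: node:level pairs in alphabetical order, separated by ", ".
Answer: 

Op 1: add_edge(C, G). Edges now: 1
Op 2: add_edge(A, B). Edges now: 2
Op 3: add_edge(F, B). Edges now: 3
Op 4: add_edge(D, E). Edges now: 4
Op 5: add_edge(G, B). Edges now: 5
Compute levels (Kahn BFS):
  sources (in-degree 0): A, C, D, F
  process A: level=0
    A->B: in-degree(B)=2, level(B)>=1
  process C: level=0
    C->G: in-degree(G)=0, level(G)=1, enqueue
  process D: level=0
    D->E: in-degree(E)=0, level(E)=1, enqueue
  process F: level=0
    F->B: in-degree(B)=1, level(B)>=1
  process G: level=1
    G->B: in-degree(B)=0, level(B)=2, enqueue
  process E: level=1
  process B: level=2
All levels: A:0, B:2, C:0, D:0, E:1, F:0, G:1

Answer: A:0, B:2, C:0, D:0, E:1, F:0, G:1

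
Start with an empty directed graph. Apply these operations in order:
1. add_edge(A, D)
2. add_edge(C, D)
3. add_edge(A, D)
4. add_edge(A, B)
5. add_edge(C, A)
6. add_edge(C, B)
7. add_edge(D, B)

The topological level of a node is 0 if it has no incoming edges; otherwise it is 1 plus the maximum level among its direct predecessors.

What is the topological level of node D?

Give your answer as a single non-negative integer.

Op 1: add_edge(A, D). Edges now: 1
Op 2: add_edge(C, D). Edges now: 2
Op 3: add_edge(A, D) (duplicate, no change). Edges now: 2
Op 4: add_edge(A, B). Edges now: 3
Op 5: add_edge(C, A). Edges now: 4
Op 6: add_edge(C, B). Edges now: 5
Op 7: add_edge(D, B). Edges now: 6
Compute levels (Kahn BFS):
  sources (in-degree 0): C
  process C: level=0
    C->A: in-degree(A)=0, level(A)=1, enqueue
    C->B: in-degree(B)=2, level(B)>=1
    C->D: in-degree(D)=1, level(D)>=1
  process A: level=1
    A->B: in-degree(B)=1, level(B)>=2
    A->D: in-degree(D)=0, level(D)=2, enqueue
  process D: level=2
    D->B: in-degree(B)=0, level(B)=3, enqueue
  process B: level=3
All levels: A:1, B:3, C:0, D:2
level(D) = 2

Answer: 2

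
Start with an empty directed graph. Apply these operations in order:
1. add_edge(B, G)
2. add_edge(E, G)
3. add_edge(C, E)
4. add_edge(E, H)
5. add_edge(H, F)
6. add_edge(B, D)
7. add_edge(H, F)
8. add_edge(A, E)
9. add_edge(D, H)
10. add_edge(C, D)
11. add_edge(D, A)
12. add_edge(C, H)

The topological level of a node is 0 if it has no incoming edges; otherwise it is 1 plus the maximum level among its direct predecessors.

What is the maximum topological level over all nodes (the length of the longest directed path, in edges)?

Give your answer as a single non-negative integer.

Answer: 5

Derivation:
Op 1: add_edge(B, G). Edges now: 1
Op 2: add_edge(E, G). Edges now: 2
Op 3: add_edge(C, E). Edges now: 3
Op 4: add_edge(E, H). Edges now: 4
Op 5: add_edge(H, F). Edges now: 5
Op 6: add_edge(B, D). Edges now: 6
Op 7: add_edge(H, F) (duplicate, no change). Edges now: 6
Op 8: add_edge(A, E). Edges now: 7
Op 9: add_edge(D, H). Edges now: 8
Op 10: add_edge(C, D). Edges now: 9
Op 11: add_edge(D, A). Edges now: 10
Op 12: add_edge(C, H). Edges now: 11
Compute levels (Kahn BFS):
  sources (in-degree 0): B, C
  process B: level=0
    B->D: in-degree(D)=1, level(D)>=1
    B->G: in-degree(G)=1, level(G)>=1
  process C: level=0
    C->D: in-degree(D)=0, level(D)=1, enqueue
    C->E: in-degree(E)=1, level(E)>=1
    C->H: in-degree(H)=2, level(H)>=1
  process D: level=1
    D->A: in-degree(A)=0, level(A)=2, enqueue
    D->H: in-degree(H)=1, level(H)>=2
  process A: level=2
    A->E: in-degree(E)=0, level(E)=3, enqueue
  process E: level=3
    E->G: in-degree(G)=0, level(G)=4, enqueue
    E->H: in-degree(H)=0, level(H)=4, enqueue
  process G: level=4
  process H: level=4
    H->F: in-degree(F)=0, level(F)=5, enqueue
  process F: level=5
All levels: A:2, B:0, C:0, D:1, E:3, F:5, G:4, H:4
max level = 5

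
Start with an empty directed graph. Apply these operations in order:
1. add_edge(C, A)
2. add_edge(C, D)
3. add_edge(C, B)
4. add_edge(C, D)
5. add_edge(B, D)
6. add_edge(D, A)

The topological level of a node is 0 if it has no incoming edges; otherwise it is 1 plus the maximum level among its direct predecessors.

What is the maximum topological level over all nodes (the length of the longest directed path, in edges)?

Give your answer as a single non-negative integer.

Answer: 3

Derivation:
Op 1: add_edge(C, A). Edges now: 1
Op 2: add_edge(C, D). Edges now: 2
Op 3: add_edge(C, B). Edges now: 3
Op 4: add_edge(C, D) (duplicate, no change). Edges now: 3
Op 5: add_edge(B, D). Edges now: 4
Op 6: add_edge(D, A). Edges now: 5
Compute levels (Kahn BFS):
  sources (in-degree 0): C
  process C: level=0
    C->A: in-degree(A)=1, level(A)>=1
    C->B: in-degree(B)=0, level(B)=1, enqueue
    C->D: in-degree(D)=1, level(D)>=1
  process B: level=1
    B->D: in-degree(D)=0, level(D)=2, enqueue
  process D: level=2
    D->A: in-degree(A)=0, level(A)=3, enqueue
  process A: level=3
All levels: A:3, B:1, C:0, D:2
max level = 3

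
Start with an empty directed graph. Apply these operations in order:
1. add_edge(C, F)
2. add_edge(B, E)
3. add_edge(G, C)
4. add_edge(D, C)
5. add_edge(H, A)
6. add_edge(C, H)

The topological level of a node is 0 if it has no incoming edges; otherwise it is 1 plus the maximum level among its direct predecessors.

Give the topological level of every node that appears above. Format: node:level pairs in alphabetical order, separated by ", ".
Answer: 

Answer: A:3, B:0, C:1, D:0, E:1, F:2, G:0, H:2

Derivation:
Op 1: add_edge(C, F). Edges now: 1
Op 2: add_edge(B, E). Edges now: 2
Op 3: add_edge(G, C). Edges now: 3
Op 4: add_edge(D, C). Edges now: 4
Op 5: add_edge(H, A). Edges now: 5
Op 6: add_edge(C, H). Edges now: 6
Compute levels (Kahn BFS):
  sources (in-degree 0): B, D, G
  process B: level=0
    B->E: in-degree(E)=0, level(E)=1, enqueue
  process D: level=0
    D->C: in-degree(C)=1, level(C)>=1
  process G: level=0
    G->C: in-degree(C)=0, level(C)=1, enqueue
  process E: level=1
  process C: level=1
    C->F: in-degree(F)=0, level(F)=2, enqueue
    C->H: in-degree(H)=0, level(H)=2, enqueue
  process F: level=2
  process H: level=2
    H->A: in-degree(A)=0, level(A)=3, enqueue
  process A: level=3
All levels: A:3, B:0, C:1, D:0, E:1, F:2, G:0, H:2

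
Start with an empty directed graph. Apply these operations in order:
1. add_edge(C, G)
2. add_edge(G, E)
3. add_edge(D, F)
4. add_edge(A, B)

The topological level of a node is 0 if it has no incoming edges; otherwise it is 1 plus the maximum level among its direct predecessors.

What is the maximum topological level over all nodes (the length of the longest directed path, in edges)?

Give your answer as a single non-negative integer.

Op 1: add_edge(C, G). Edges now: 1
Op 2: add_edge(G, E). Edges now: 2
Op 3: add_edge(D, F). Edges now: 3
Op 4: add_edge(A, B). Edges now: 4
Compute levels (Kahn BFS):
  sources (in-degree 0): A, C, D
  process A: level=0
    A->B: in-degree(B)=0, level(B)=1, enqueue
  process C: level=0
    C->G: in-degree(G)=0, level(G)=1, enqueue
  process D: level=0
    D->F: in-degree(F)=0, level(F)=1, enqueue
  process B: level=1
  process G: level=1
    G->E: in-degree(E)=0, level(E)=2, enqueue
  process F: level=1
  process E: level=2
All levels: A:0, B:1, C:0, D:0, E:2, F:1, G:1
max level = 2

Answer: 2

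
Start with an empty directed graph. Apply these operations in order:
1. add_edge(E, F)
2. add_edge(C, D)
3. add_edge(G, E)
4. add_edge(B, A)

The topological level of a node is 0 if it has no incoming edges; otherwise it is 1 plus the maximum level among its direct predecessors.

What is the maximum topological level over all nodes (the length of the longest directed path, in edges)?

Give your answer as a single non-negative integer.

Op 1: add_edge(E, F). Edges now: 1
Op 2: add_edge(C, D). Edges now: 2
Op 3: add_edge(G, E). Edges now: 3
Op 4: add_edge(B, A). Edges now: 4
Compute levels (Kahn BFS):
  sources (in-degree 0): B, C, G
  process B: level=0
    B->A: in-degree(A)=0, level(A)=1, enqueue
  process C: level=0
    C->D: in-degree(D)=0, level(D)=1, enqueue
  process G: level=0
    G->E: in-degree(E)=0, level(E)=1, enqueue
  process A: level=1
  process D: level=1
  process E: level=1
    E->F: in-degree(F)=0, level(F)=2, enqueue
  process F: level=2
All levels: A:1, B:0, C:0, D:1, E:1, F:2, G:0
max level = 2

Answer: 2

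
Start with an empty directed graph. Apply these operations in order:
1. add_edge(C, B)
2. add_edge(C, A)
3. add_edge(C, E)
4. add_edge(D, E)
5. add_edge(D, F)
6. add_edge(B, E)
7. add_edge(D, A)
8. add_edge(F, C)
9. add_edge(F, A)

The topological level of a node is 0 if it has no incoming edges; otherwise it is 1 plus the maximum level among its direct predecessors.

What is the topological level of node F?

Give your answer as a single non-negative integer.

Op 1: add_edge(C, B). Edges now: 1
Op 2: add_edge(C, A). Edges now: 2
Op 3: add_edge(C, E). Edges now: 3
Op 4: add_edge(D, E). Edges now: 4
Op 5: add_edge(D, F). Edges now: 5
Op 6: add_edge(B, E). Edges now: 6
Op 7: add_edge(D, A). Edges now: 7
Op 8: add_edge(F, C). Edges now: 8
Op 9: add_edge(F, A). Edges now: 9
Compute levels (Kahn BFS):
  sources (in-degree 0): D
  process D: level=0
    D->A: in-degree(A)=2, level(A)>=1
    D->E: in-degree(E)=2, level(E)>=1
    D->F: in-degree(F)=0, level(F)=1, enqueue
  process F: level=1
    F->A: in-degree(A)=1, level(A)>=2
    F->C: in-degree(C)=0, level(C)=2, enqueue
  process C: level=2
    C->A: in-degree(A)=0, level(A)=3, enqueue
    C->B: in-degree(B)=0, level(B)=3, enqueue
    C->E: in-degree(E)=1, level(E)>=3
  process A: level=3
  process B: level=3
    B->E: in-degree(E)=0, level(E)=4, enqueue
  process E: level=4
All levels: A:3, B:3, C:2, D:0, E:4, F:1
level(F) = 1

Answer: 1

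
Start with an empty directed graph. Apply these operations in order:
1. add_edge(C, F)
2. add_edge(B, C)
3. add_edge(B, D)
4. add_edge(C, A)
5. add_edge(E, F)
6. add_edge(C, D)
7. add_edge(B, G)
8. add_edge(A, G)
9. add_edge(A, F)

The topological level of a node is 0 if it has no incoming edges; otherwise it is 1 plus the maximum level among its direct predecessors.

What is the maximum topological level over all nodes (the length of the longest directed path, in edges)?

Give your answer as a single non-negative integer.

Answer: 3

Derivation:
Op 1: add_edge(C, F). Edges now: 1
Op 2: add_edge(B, C). Edges now: 2
Op 3: add_edge(B, D). Edges now: 3
Op 4: add_edge(C, A). Edges now: 4
Op 5: add_edge(E, F). Edges now: 5
Op 6: add_edge(C, D). Edges now: 6
Op 7: add_edge(B, G). Edges now: 7
Op 8: add_edge(A, G). Edges now: 8
Op 9: add_edge(A, F). Edges now: 9
Compute levels (Kahn BFS):
  sources (in-degree 0): B, E
  process B: level=0
    B->C: in-degree(C)=0, level(C)=1, enqueue
    B->D: in-degree(D)=1, level(D)>=1
    B->G: in-degree(G)=1, level(G)>=1
  process E: level=0
    E->F: in-degree(F)=2, level(F)>=1
  process C: level=1
    C->A: in-degree(A)=0, level(A)=2, enqueue
    C->D: in-degree(D)=0, level(D)=2, enqueue
    C->F: in-degree(F)=1, level(F)>=2
  process A: level=2
    A->F: in-degree(F)=0, level(F)=3, enqueue
    A->G: in-degree(G)=0, level(G)=3, enqueue
  process D: level=2
  process F: level=3
  process G: level=3
All levels: A:2, B:0, C:1, D:2, E:0, F:3, G:3
max level = 3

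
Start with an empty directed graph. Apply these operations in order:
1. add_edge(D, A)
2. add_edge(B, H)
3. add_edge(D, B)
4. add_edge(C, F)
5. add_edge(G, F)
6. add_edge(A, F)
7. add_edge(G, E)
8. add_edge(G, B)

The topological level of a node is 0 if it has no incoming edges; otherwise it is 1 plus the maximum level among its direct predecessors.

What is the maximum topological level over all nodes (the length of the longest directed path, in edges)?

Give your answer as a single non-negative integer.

Op 1: add_edge(D, A). Edges now: 1
Op 2: add_edge(B, H). Edges now: 2
Op 3: add_edge(D, B). Edges now: 3
Op 4: add_edge(C, F). Edges now: 4
Op 5: add_edge(G, F). Edges now: 5
Op 6: add_edge(A, F). Edges now: 6
Op 7: add_edge(G, E). Edges now: 7
Op 8: add_edge(G, B). Edges now: 8
Compute levels (Kahn BFS):
  sources (in-degree 0): C, D, G
  process C: level=0
    C->F: in-degree(F)=2, level(F)>=1
  process D: level=0
    D->A: in-degree(A)=0, level(A)=1, enqueue
    D->B: in-degree(B)=1, level(B)>=1
  process G: level=0
    G->B: in-degree(B)=0, level(B)=1, enqueue
    G->E: in-degree(E)=0, level(E)=1, enqueue
    G->F: in-degree(F)=1, level(F)>=1
  process A: level=1
    A->F: in-degree(F)=0, level(F)=2, enqueue
  process B: level=1
    B->H: in-degree(H)=0, level(H)=2, enqueue
  process E: level=1
  process F: level=2
  process H: level=2
All levels: A:1, B:1, C:0, D:0, E:1, F:2, G:0, H:2
max level = 2

Answer: 2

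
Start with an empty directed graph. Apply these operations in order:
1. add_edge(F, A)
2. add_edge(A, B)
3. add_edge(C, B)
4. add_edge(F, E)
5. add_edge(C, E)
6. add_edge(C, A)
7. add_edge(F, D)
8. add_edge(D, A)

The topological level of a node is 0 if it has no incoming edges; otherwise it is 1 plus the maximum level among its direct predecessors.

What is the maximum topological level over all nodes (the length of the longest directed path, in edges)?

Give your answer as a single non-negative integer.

Answer: 3

Derivation:
Op 1: add_edge(F, A). Edges now: 1
Op 2: add_edge(A, B). Edges now: 2
Op 3: add_edge(C, B). Edges now: 3
Op 4: add_edge(F, E). Edges now: 4
Op 5: add_edge(C, E). Edges now: 5
Op 6: add_edge(C, A). Edges now: 6
Op 7: add_edge(F, D). Edges now: 7
Op 8: add_edge(D, A). Edges now: 8
Compute levels (Kahn BFS):
  sources (in-degree 0): C, F
  process C: level=0
    C->A: in-degree(A)=2, level(A)>=1
    C->B: in-degree(B)=1, level(B)>=1
    C->E: in-degree(E)=1, level(E)>=1
  process F: level=0
    F->A: in-degree(A)=1, level(A)>=1
    F->D: in-degree(D)=0, level(D)=1, enqueue
    F->E: in-degree(E)=0, level(E)=1, enqueue
  process D: level=1
    D->A: in-degree(A)=0, level(A)=2, enqueue
  process E: level=1
  process A: level=2
    A->B: in-degree(B)=0, level(B)=3, enqueue
  process B: level=3
All levels: A:2, B:3, C:0, D:1, E:1, F:0
max level = 3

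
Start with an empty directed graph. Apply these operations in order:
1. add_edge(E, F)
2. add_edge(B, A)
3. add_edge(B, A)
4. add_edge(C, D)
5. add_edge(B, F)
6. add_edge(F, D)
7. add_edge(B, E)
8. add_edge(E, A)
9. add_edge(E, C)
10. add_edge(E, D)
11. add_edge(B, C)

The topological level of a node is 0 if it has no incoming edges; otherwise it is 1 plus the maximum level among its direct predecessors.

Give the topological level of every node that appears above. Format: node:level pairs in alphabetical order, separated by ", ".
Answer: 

Answer: A:2, B:0, C:2, D:3, E:1, F:2

Derivation:
Op 1: add_edge(E, F). Edges now: 1
Op 2: add_edge(B, A). Edges now: 2
Op 3: add_edge(B, A) (duplicate, no change). Edges now: 2
Op 4: add_edge(C, D). Edges now: 3
Op 5: add_edge(B, F). Edges now: 4
Op 6: add_edge(F, D). Edges now: 5
Op 7: add_edge(B, E). Edges now: 6
Op 8: add_edge(E, A). Edges now: 7
Op 9: add_edge(E, C). Edges now: 8
Op 10: add_edge(E, D). Edges now: 9
Op 11: add_edge(B, C). Edges now: 10
Compute levels (Kahn BFS):
  sources (in-degree 0): B
  process B: level=0
    B->A: in-degree(A)=1, level(A)>=1
    B->C: in-degree(C)=1, level(C)>=1
    B->E: in-degree(E)=0, level(E)=1, enqueue
    B->F: in-degree(F)=1, level(F)>=1
  process E: level=1
    E->A: in-degree(A)=0, level(A)=2, enqueue
    E->C: in-degree(C)=0, level(C)=2, enqueue
    E->D: in-degree(D)=2, level(D)>=2
    E->F: in-degree(F)=0, level(F)=2, enqueue
  process A: level=2
  process C: level=2
    C->D: in-degree(D)=1, level(D)>=3
  process F: level=2
    F->D: in-degree(D)=0, level(D)=3, enqueue
  process D: level=3
All levels: A:2, B:0, C:2, D:3, E:1, F:2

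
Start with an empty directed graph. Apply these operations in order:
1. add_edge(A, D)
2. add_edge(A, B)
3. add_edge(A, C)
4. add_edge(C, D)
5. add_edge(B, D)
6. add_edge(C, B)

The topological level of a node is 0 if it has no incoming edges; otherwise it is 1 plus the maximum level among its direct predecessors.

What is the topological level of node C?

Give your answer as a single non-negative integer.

Op 1: add_edge(A, D). Edges now: 1
Op 2: add_edge(A, B). Edges now: 2
Op 3: add_edge(A, C). Edges now: 3
Op 4: add_edge(C, D). Edges now: 4
Op 5: add_edge(B, D). Edges now: 5
Op 6: add_edge(C, B). Edges now: 6
Compute levels (Kahn BFS):
  sources (in-degree 0): A
  process A: level=0
    A->B: in-degree(B)=1, level(B)>=1
    A->C: in-degree(C)=0, level(C)=1, enqueue
    A->D: in-degree(D)=2, level(D)>=1
  process C: level=1
    C->B: in-degree(B)=0, level(B)=2, enqueue
    C->D: in-degree(D)=1, level(D)>=2
  process B: level=2
    B->D: in-degree(D)=0, level(D)=3, enqueue
  process D: level=3
All levels: A:0, B:2, C:1, D:3
level(C) = 1

Answer: 1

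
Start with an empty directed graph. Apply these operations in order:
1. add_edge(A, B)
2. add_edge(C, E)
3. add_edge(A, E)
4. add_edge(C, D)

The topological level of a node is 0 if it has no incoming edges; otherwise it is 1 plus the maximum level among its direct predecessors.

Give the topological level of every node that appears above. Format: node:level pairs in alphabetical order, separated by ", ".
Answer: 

Op 1: add_edge(A, B). Edges now: 1
Op 2: add_edge(C, E). Edges now: 2
Op 3: add_edge(A, E). Edges now: 3
Op 4: add_edge(C, D). Edges now: 4
Compute levels (Kahn BFS):
  sources (in-degree 0): A, C
  process A: level=0
    A->B: in-degree(B)=0, level(B)=1, enqueue
    A->E: in-degree(E)=1, level(E)>=1
  process C: level=0
    C->D: in-degree(D)=0, level(D)=1, enqueue
    C->E: in-degree(E)=0, level(E)=1, enqueue
  process B: level=1
  process D: level=1
  process E: level=1
All levels: A:0, B:1, C:0, D:1, E:1

Answer: A:0, B:1, C:0, D:1, E:1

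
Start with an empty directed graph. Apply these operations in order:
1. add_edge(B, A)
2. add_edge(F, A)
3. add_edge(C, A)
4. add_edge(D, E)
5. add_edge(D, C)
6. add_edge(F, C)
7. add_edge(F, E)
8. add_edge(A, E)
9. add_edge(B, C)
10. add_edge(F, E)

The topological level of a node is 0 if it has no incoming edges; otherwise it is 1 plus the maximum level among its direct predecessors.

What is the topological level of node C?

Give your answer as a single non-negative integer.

Answer: 1

Derivation:
Op 1: add_edge(B, A). Edges now: 1
Op 2: add_edge(F, A). Edges now: 2
Op 3: add_edge(C, A). Edges now: 3
Op 4: add_edge(D, E). Edges now: 4
Op 5: add_edge(D, C). Edges now: 5
Op 6: add_edge(F, C). Edges now: 6
Op 7: add_edge(F, E). Edges now: 7
Op 8: add_edge(A, E). Edges now: 8
Op 9: add_edge(B, C). Edges now: 9
Op 10: add_edge(F, E) (duplicate, no change). Edges now: 9
Compute levels (Kahn BFS):
  sources (in-degree 0): B, D, F
  process B: level=0
    B->A: in-degree(A)=2, level(A)>=1
    B->C: in-degree(C)=2, level(C)>=1
  process D: level=0
    D->C: in-degree(C)=1, level(C)>=1
    D->E: in-degree(E)=2, level(E)>=1
  process F: level=0
    F->A: in-degree(A)=1, level(A)>=1
    F->C: in-degree(C)=0, level(C)=1, enqueue
    F->E: in-degree(E)=1, level(E)>=1
  process C: level=1
    C->A: in-degree(A)=0, level(A)=2, enqueue
  process A: level=2
    A->E: in-degree(E)=0, level(E)=3, enqueue
  process E: level=3
All levels: A:2, B:0, C:1, D:0, E:3, F:0
level(C) = 1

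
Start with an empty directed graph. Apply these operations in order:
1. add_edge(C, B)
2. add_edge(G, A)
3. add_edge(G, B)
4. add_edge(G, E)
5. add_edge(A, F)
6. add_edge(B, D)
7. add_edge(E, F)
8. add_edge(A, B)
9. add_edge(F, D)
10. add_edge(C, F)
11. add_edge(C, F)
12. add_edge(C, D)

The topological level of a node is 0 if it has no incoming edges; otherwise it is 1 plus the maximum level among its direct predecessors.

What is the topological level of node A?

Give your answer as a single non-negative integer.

Answer: 1

Derivation:
Op 1: add_edge(C, B). Edges now: 1
Op 2: add_edge(G, A). Edges now: 2
Op 3: add_edge(G, B). Edges now: 3
Op 4: add_edge(G, E). Edges now: 4
Op 5: add_edge(A, F). Edges now: 5
Op 6: add_edge(B, D). Edges now: 6
Op 7: add_edge(E, F). Edges now: 7
Op 8: add_edge(A, B). Edges now: 8
Op 9: add_edge(F, D). Edges now: 9
Op 10: add_edge(C, F). Edges now: 10
Op 11: add_edge(C, F) (duplicate, no change). Edges now: 10
Op 12: add_edge(C, D). Edges now: 11
Compute levels (Kahn BFS):
  sources (in-degree 0): C, G
  process C: level=0
    C->B: in-degree(B)=2, level(B)>=1
    C->D: in-degree(D)=2, level(D)>=1
    C->F: in-degree(F)=2, level(F)>=1
  process G: level=0
    G->A: in-degree(A)=0, level(A)=1, enqueue
    G->B: in-degree(B)=1, level(B)>=1
    G->E: in-degree(E)=0, level(E)=1, enqueue
  process A: level=1
    A->B: in-degree(B)=0, level(B)=2, enqueue
    A->F: in-degree(F)=1, level(F)>=2
  process E: level=1
    E->F: in-degree(F)=0, level(F)=2, enqueue
  process B: level=2
    B->D: in-degree(D)=1, level(D)>=3
  process F: level=2
    F->D: in-degree(D)=0, level(D)=3, enqueue
  process D: level=3
All levels: A:1, B:2, C:0, D:3, E:1, F:2, G:0
level(A) = 1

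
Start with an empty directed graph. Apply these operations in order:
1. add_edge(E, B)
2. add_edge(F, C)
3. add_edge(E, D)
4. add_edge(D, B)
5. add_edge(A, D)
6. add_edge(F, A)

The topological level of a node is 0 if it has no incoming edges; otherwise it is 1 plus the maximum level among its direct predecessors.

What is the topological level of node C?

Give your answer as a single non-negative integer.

Answer: 1

Derivation:
Op 1: add_edge(E, B). Edges now: 1
Op 2: add_edge(F, C). Edges now: 2
Op 3: add_edge(E, D). Edges now: 3
Op 4: add_edge(D, B). Edges now: 4
Op 5: add_edge(A, D). Edges now: 5
Op 6: add_edge(F, A). Edges now: 6
Compute levels (Kahn BFS):
  sources (in-degree 0): E, F
  process E: level=0
    E->B: in-degree(B)=1, level(B)>=1
    E->D: in-degree(D)=1, level(D)>=1
  process F: level=0
    F->A: in-degree(A)=0, level(A)=1, enqueue
    F->C: in-degree(C)=0, level(C)=1, enqueue
  process A: level=1
    A->D: in-degree(D)=0, level(D)=2, enqueue
  process C: level=1
  process D: level=2
    D->B: in-degree(B)=0, level(B)=3, enqueue
  process B: level=3
All levels: A:1, B:3, C:1, D:2, E:0, F:0
level(C) = 1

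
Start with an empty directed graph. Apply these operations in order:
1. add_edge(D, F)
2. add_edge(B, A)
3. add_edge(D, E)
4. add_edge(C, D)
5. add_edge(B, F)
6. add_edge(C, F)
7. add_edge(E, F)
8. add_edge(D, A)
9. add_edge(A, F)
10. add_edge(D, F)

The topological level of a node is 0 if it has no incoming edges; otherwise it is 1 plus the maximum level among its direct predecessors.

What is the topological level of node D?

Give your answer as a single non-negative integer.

Answer: 1

Derivation:
Op 1: add_edge(D, F). Edges now: 1
Op 2: add_edge(B, A). Edges now: 2
Op 3: add_edge(D, E). Edges now: 3
Op 4: add_edge(C, D). Edges now: 4
Op 5: add_edge(B, F). Edges now: 5
Op 6: add_edge(C, F). Edges now: 6
Op 7: add_edge(E, F). Edges now: 7
Op 8: add_edge(D, A). Edges now: 8
Op 9: add_edge(A, F). Edges now: 9
Op 10: add_edge(D, F) (duplicate, no change). Edges now: 9
Compute levels (Kahn BFS):
  sources (in-degree 0): B, C
  process B: level=0
    B->A: in-degree(A)=1, level(A)>=1
    B->F: in-degree(F)=4, level(F)>=1
  process C: level=0
    C->D: in-degree(D)=0, level(D)=1, enqueue
    C->F: in-degree(F)=3, level(F)>=1
  process D: level=1
    D->A: in-degree(A)=0, level(A)=2, enqueue
    D->E: in-degree(E)=0, level(E)=2, enqueue
    D->F: in-degree(F)=2, level(F)>=2
  process A: level=2
    A->F: in-degree(F)=1, level(F)>=3
  process E: level=2
    E->F: in-degree(F)=0, level(F)=3, enqueue
  process F: level=3
All levels: A:2, B:0, C:0, D:1, E:2, F:3
level(D) = 1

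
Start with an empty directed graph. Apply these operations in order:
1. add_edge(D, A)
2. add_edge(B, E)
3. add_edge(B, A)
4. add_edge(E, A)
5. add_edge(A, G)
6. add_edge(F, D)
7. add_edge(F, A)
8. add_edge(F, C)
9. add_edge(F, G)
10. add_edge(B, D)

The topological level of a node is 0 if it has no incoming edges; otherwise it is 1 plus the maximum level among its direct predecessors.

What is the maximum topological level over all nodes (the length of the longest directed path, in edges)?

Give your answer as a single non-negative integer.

Op 1: add_edge(D, A). Edges now: 1
Op 2: add_edge(B, E). Edges now: 2
Op 3: add_edge(B, A). Edges now: 3
Op 4: add_edge(E, A). Edges now: 4
Op 5: add_edge(A, G). Edges now: 5
Op 6: add_edge(F, D). Edges now: 6
Op 7: add_edge(F, A). Edges now: 7
Op 8: add_edge(F, C). Edges now: 8
Op 9: add_edge(F, G). Edges now: 9
Op 10: add_edge(B, D). Edges now: 10
Compute levels (Kahn BFS):
  sources (in-degree 0): B, F
  process B: level=0
    B->A: in-degree(A)=3, level(A)>=1
    B->D: in-degree(D)=1, level(D)>=1
    B->E: in-degree(E)=0, level(E)=1, enqueue
  process F: level=0
    F->A: in-degree(A)=2, level(A)>=1
    F->C: in-degree(C)=0, level(C)=1, enqueue
    F->D: in-degree(D)=0, level(D)=1, enqueue
    F->G: in-degree(G)=1, level(G)>=1
  process E: level=1
    E->A: in-degree(A)=1, level(A)>=2
  process C: level=1
  process D: level=1
    D->A: in-degree(A)=0, level(A)=2, enqueue
  process A: level=2
    A->G: in-degree(G)=0, level(G)=3, enqueue
  process G: level=3
All levels: A:2, B:0, C:1, D:1, E:1, F:0, G:3
max level = 3

Answer: 3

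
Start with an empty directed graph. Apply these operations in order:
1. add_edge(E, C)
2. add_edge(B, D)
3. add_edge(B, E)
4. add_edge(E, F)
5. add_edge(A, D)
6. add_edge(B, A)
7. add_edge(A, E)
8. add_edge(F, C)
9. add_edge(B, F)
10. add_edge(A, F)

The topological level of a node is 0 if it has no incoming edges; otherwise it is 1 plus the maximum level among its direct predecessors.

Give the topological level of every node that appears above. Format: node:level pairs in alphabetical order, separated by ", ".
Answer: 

Answer: A:1, B:0, C:4, D:2, E:2, F:3

Derivation:
Op 1: add_edge(E, C). Edges now: 1
Op 2: add_edge(B, D). Edges now: 2
Op 3: add_edge(B, E). Edges now: 3
Op 4: add_edge(E, F). Edges now: 4
Op 5: add_edge(A, D). Edges now: 5
Op 6: add_edge(B, A). Edges now: 6
Op 7: add_edge(A, E). Edges now: 7
Op 8: add_edge(F, C). Edges now: 8
Op 9: add_edge(B, F). Edges now: 9
Op 10: add_edge(A, F). Edges now: 10
Compute levels (Kahn BFS):
  sources (in-degree 0): B
  process B: level=0
    B->A: in-degree(A)=0, level(A)=1, enqueue
    B->D: in-degree(D)=1, level(D)>=1
    B->E: in-degree(E)=1, level(E)>=1
    B->F: in-degree(F)=2, level(F)>=1
  process A: level=1
    A->D: in-degree(D)=0, level(D)=2, enqueue
    A->E: in-degree(E)=0, level(E)=2, enqueue
    A->F: in-degree(F)=1, level(F)>=2
  process D: level=2
  process E: level=2
    E->C: in-degree(C)=1, level(C)>=3
    E->F: in-degree(F)=0, level(F)=3, enqueue
  process F: level=3
    F->C: in-degree(C)=0, level(C)=4, enqueue
  process C: level=4
All levels: A:1, B:0, C:4, D:2, E:2, F:3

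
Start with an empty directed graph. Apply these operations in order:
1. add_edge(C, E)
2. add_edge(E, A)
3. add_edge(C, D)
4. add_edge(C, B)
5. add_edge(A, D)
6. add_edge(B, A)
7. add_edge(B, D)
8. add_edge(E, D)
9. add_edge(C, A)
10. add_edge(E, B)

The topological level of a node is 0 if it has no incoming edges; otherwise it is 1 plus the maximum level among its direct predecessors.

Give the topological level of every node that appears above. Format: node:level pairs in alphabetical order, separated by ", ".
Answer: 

Answer: A:3, B:2, C:0, D:4, E:1

Derivation:
Op 1: add_edge(C, E). Edges now: 1
Op 2: add_edge(E, A). Edges now: 2
Op 3: add_edge(C, D). Edges now: 3
Op 4: add_edge(C, B). Edges now: 4
Op 5: add_edge(A, D). Edges now: 5
Op 6: add_edge(B, A). Edges now: 6
Op 7: add_edge(B, D). Edges now: 7
Op 8: add_edge(E, D). Edges now: 8
Op 9: add_edge(C, A). Edges now: 9
Op 10: add_edge(E, B). Edges now: 10
Compute levels (Kahn BFS):
  sources (in-degree 0): C
  process C: level=0
    C->A: in-degree(A)=2, level(A)>=1
    C->B: in-degree(B)=1, level(B)>=1
    C->D: in-degree(D)=3, level(D)>=1
    C->E: in-degree(E)=0, level(E)=1, enqueue
  process E: level=1
    E->A: in-degree(A)=1, level(A)>=2
    E->B: in-degree(B)=0, level(B)=2, enqueue
    E->D: in-degree(D)=2, level(D)>=2
  process B: level=2
    B->A: in-degree(A)=0, level(A)=3, enqueue
    B->D: in-degree(D)=1, level(D)>=3
  process A: level=3
    A->D: in-degree(D)=0, level(D)=4, enqueue
  process D: level=4
All levels: A:3, B:2, C:0, D:4, E:1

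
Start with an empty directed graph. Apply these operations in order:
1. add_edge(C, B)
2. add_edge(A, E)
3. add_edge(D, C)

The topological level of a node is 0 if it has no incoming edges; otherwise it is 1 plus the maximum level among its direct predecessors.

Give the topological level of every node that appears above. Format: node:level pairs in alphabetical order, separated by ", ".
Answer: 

Answer: A:0, B:2, C:1, D:0, E:1

Derivation:
Op 1: add_edge(C, B). Edges now: 1
Op 2: add_edge(A, E). Edges now: 2
Op 3: add_edge(D, C). Edges now: 3
Compute levels (Kahn BFS):
  sources (in-degree 0): A, D
  process A: level=0
    A->E: in-degree(E)=0, level(E)=1, enqueue
  process D: level=0
    D->C: in-degree(C)=0, level(C)=1, enqueue
  process E: level=1
  process C: level=1
    C->B: in-degree(B)=0, level(B)=2, enqueue
  process B: level=2
All levels: A:0, B:2, C:1, D:0, E:1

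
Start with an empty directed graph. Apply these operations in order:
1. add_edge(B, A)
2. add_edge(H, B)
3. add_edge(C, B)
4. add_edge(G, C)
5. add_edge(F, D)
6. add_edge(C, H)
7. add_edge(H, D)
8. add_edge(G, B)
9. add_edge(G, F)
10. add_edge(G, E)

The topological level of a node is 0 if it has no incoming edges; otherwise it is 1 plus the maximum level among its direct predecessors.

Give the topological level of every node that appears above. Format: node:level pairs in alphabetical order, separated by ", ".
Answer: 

Op 1: add_edge(B, A). Edges now: 1
Op 2: add_edge(H, B). Edges now: 2
Op 3: add_edge(C, B). Edges now: 3
Op 4: add_edge(G, C). Edges now: 4
Op 5: add_edge(F, D). Edges now: 5
Op 6: add_edge(C, H). Edges now: 6
Op 7: add_edge(H, D). Edges now: 7
Op 8: add_edge(G, B). Edges now: 8
Op 9: add_edge(G, F). Edges now: 9
Op 10: add_edge(G, E). Edges now: 10
Compute levels (Kahn BFS):
  sources (in-degree 0): G
  process G: level=0
    G->B: in-degree(B)=2, level(B)>=1
    G->C: in-degree(C)=0, level(C)=1, enqueue
    G->E: in-degree(E)=0, level(E)=1, enqueue
    G->F: in-degree(F)=0, level(F)=1, enqueue
  process C: level=1
    C->B: in-degree(B)=1, level(B)>=2
    C->H: in-degree(H)=0, level(H)=2, enqueue
  process E: level=1
  process F: level=1
    F->D: in-degree(D)=1, level(D)>=2
  process H: level=2
    H->B: in-degree(B)=0, level(B)=3, enqueue
    H->D: in-degree(D)=0, level(D)=3, enqueue
  process B: level=3
    B->A: in-degree(A)=0, level(A)=4, enqueue
  process D: level=3
  process A: level=4
All levels: A:4, B:3, C:1, D:3, E:1, F:1, G:0, H:2

Answer: A:4, B:3, C:1, D:3, E:1, F:1, G:0, H:2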